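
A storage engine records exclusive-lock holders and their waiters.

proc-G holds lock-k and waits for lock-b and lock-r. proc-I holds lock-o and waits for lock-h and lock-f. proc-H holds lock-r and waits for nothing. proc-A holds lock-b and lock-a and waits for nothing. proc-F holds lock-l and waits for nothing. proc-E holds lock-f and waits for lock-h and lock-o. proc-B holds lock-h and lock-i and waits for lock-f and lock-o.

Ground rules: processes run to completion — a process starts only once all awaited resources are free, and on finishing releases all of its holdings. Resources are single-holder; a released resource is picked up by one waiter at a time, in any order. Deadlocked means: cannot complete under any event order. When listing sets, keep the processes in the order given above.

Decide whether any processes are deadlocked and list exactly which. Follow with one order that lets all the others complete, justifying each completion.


The deadlocked set is proc-I, proc-E and proc-B.
Key observation: proc-I -> proc-E -> proc-I is a circular wait — nothing in it can go first; proc-B is caught in further circular waits.
The rest can finish in the order proc-A, proc-F, proc-H, proc-G.
Step-by-step check:
  proc-A: no waits; runs immediately, freeing lock-b and lock-a
  proc-F: no waits; runs immediately, freeing lock-l
  proc-H: no waits; runs immediately, freeing lock-r
  proc-G waits on lock-b and lock-r — all released -> runs and releases lock-k


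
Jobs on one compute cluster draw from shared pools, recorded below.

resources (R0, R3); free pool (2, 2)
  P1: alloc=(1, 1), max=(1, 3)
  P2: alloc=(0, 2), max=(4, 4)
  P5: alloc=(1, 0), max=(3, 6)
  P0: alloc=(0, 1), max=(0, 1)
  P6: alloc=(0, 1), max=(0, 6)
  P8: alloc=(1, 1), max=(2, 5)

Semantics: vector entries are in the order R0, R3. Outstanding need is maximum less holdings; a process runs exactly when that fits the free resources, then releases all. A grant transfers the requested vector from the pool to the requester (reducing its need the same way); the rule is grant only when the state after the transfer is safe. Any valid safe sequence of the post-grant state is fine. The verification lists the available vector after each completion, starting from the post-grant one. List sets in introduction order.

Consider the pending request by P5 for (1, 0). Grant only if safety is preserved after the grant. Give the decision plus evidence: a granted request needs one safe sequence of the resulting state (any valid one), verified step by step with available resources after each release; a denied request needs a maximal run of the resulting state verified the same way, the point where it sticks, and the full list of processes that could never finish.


GRANT: granting preserves safety; a valid post-grant sequence is P0, P1, P8, P6, P5, P2.
Key observation: after the grant the pool drops to (1, 2), which still lets P0 finish first and unwind the rest.
Verifying the post-grant state step by step:
  pool = (1, 2)
  P0: need (0, 0) fits (1, 2); releases (0, 1), pool now (1, 3)
  P1: need (0, 2) fits (1, 3); releases (1, 1), pool now (2, 4)
  P8: need (1, 4) fits (2, 4); releases (1, 1), pool now (3, 5)
  P6: need (0, 5) fits (3, 5); releases (0, 1), pool now (3, 6)
  P5: need (1, 6) fits (3, 6); releases (2, 0), pool now (5, 6)
  P2: need (4, 2) fits (5, 6); releases (0, 2), pool now (5, 8)


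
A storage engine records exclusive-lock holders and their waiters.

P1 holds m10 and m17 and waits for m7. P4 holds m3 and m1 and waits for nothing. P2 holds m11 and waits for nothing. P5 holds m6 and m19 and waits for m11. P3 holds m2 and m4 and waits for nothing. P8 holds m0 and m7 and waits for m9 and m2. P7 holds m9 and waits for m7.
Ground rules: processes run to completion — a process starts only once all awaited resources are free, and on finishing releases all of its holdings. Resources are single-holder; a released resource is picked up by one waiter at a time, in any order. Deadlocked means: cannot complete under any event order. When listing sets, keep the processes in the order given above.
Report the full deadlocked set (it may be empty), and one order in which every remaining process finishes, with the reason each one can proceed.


Deadlocked set: P1, P8 and P7.
Key observation: along P8 -> P7 -> P8, each member waits on what the next one holds — a deadlock; P1 waits into the deadlock from upstream.
The rest can finish in the order P2, P4, P5, P3.
Check, step by step:
  run P2 (it waits on nothing); releases m11
  run P4 (it waits on nothing); releases m3 and m1
  run P5 (all its waits — m11 — are resolved); releases m6 and m19
  run P3 (it waits on nothing); releases m2 and m4


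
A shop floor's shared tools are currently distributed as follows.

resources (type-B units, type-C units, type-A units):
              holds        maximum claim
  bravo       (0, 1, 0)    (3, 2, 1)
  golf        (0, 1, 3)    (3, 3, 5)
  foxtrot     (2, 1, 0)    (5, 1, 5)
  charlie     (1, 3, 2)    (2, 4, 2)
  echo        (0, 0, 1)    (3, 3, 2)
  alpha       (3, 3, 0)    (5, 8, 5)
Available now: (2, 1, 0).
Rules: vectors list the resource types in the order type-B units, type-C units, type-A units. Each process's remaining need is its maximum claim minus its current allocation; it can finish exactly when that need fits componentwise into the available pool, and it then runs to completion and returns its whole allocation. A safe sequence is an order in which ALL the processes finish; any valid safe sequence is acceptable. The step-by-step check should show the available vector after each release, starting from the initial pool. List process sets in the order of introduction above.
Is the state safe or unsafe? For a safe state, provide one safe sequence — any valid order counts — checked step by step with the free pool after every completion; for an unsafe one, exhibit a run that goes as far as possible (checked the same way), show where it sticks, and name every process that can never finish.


SAFE — a valid safe sequence is charlie, echo, bravo, golf, alpha, foxtrot.
Key observation: charlie is the earliest step where a requested resource binds exactly: need (1, 1, 0), pool (2, 1, 0) at its turn.
Verifying each step:
  pool = (2, 1, 0)
  run charlie (needs (1, 1, 0), free (2, 1, 0)); after release of (1, 3, 2) the pool is (3, 4, 2)
  run echo (needs (3, 3, 1), free (3, 4, 2)); after release of (0, 0, 1) the pool is (3, 4, 3)
  run bravo (needs (3, 1, 1), free (3, 4, 3)); after release of (0, 1, 0) the pool is (3, 5, 3)
  run golf (needs (3, 2, 2), free (3, 5, 3)); after release of (0, 1, 3) the pool is (3, 6, 6)
  run alpha (needs (2, 5, 5), free (3, 6, 6)); after release of (3, 3, 0) the pool is (6, 9, 6)
  run foxtrot (needs (3, 0, 5), free (6, 9, 6)); after release of (2, 1, 0) the pool is (8, 10, 6)


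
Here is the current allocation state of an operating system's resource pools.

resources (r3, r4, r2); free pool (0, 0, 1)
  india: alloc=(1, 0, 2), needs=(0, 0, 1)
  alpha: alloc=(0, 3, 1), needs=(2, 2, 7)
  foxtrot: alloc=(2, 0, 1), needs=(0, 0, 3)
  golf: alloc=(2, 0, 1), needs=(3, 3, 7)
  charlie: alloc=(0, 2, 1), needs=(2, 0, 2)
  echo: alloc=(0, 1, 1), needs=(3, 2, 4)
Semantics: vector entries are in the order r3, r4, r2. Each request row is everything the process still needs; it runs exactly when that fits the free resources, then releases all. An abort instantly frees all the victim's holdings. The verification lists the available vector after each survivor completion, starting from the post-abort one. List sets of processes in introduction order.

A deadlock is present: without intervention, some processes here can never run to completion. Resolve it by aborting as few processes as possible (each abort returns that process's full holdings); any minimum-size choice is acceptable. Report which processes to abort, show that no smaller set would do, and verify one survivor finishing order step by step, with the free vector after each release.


The answer: abort golf.
Key observation: no ordering could ever have run alpha before the abort of golf; with (2, 0, 1) back in the pool it fits at step 5.
No smaller set exists: with zero aborts the deadlock remains.
The survivors complete as charlie, india, echo, foxtrot, alpha. Verifying each step (starting from the post-abort pool):
  pool = (2, 0, 2)
  run charlie (needs (2, 0, 2), free (2, 0, 2)); after release of (0, 2, 1) the pool is (2, 2, 3)
  run india (needs (0, 0, 1), free (2, 2, 3)); after release of (1, 0, 2) the pool is (3, 2, 5)
  run echo (needs (3, 2, 4), free (3, 2, 5)); after release of (0, 1, 1) the pool is (3, 3, 6)
  run foxtrot (needs (0, 0, 3), free (3, 3, 6)); after release of (2, 0, 1) the pool is (5, 3, 7)
  run alpha (needs (2, 2, 7), free (5, 3, 7)); after release of (0, 3, 1) the pool is (5, 6, 8)


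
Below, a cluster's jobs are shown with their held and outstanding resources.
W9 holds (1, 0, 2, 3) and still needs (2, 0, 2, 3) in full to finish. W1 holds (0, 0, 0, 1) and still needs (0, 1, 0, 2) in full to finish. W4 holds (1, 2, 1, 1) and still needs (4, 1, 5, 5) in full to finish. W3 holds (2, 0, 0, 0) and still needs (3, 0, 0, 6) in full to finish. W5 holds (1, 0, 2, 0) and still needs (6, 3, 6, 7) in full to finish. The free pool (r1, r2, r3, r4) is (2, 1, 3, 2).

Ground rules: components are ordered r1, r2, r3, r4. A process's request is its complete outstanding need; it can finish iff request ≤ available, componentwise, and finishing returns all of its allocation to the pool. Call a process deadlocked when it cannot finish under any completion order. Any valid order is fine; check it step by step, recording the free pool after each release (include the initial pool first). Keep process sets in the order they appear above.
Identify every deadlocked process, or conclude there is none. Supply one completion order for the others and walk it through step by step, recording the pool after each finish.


No process is deadlocked.
Key observation: the pool covers W1 at once, and every later process fits after earlier releases.
The rest can finish in the order W1, W9, W3, W4, W5. Walking it through:
  pool = (2, 1, 3, 2)
  W1 needs (0, 1, 0, 2) <= (2, 1, 3, 2) -> finishes; pool += (0, 0, 0, 1) = (2, 1, 3, 3)
  W9 needs (2, 0, 2, 3) <= (2, 1, 3, 3) -> finishes; pool += (1, 0, 2, 3) = (3, 1, 5, 6)
  W3 needs (3, 0, 0, 6) <= (3, 1, 5, 6) -> finishes; pool += (2, 0, 0, 0) = (5, 1, 5, 6)
  W4 needs (4, 1, 5, 5) <= (5, 1, 5, 6) -> finishes; pool += (1, 2, 1, 1) = (6, 3, 6, 7)
  W5 needs (6, 3, 6, 7) <= (6, 3, 6, 7) -> finishes; pool += (1, 0, 2, 0) = (7, 3, 8, 7)


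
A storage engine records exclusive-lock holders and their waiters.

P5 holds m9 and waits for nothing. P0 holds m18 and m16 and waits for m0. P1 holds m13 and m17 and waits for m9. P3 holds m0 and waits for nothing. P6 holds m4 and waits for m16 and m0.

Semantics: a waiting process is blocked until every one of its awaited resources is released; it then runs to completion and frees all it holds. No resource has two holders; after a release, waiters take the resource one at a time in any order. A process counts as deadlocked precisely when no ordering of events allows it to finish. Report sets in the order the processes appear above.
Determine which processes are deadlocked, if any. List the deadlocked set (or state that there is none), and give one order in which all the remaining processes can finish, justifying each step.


Nothing here is deadlocked.
Key observation: the waits form no ring: some process can always run, and its releases unblock the others one by one.
One completion order for the rest: P5, P3, P0, P1, P6.
Walking it through:
  run P5 (it waits on nothing); releases m9
  run P3 (it waits on nothing); releases m0
  run P0 (all its waits — m0 — are resolved); releases m18 and m16
  run P1 (all its waits — m9 — are resolved); releases m13 and m17
  run P6 (all its waits — m16 and m0 — are resolved); releases m4


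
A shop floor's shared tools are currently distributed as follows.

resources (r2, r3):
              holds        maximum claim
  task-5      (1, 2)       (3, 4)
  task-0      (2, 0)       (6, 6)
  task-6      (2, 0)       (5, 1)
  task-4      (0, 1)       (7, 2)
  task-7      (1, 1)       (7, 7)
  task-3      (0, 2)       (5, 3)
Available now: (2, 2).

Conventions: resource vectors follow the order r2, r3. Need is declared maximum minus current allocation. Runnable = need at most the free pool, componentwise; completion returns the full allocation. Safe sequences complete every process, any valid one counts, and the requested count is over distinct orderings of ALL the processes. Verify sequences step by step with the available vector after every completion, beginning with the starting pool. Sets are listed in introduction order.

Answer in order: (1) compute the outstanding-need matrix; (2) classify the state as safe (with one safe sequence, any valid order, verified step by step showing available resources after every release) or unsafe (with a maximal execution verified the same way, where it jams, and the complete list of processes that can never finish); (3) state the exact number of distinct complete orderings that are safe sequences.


(1) Need matrix, components ordered r2, r3:
  task-5: (2, 2)
  task-0: (4, 6)
  task-6: (3, 1)
  task-4: (7, 1)
  task-7: (6, 6)
  task-3: (5, 1)
(2) SAFE. One safe sequence: task-5, task-6, task-3, task-0, task-4, task-7.
Key observation: reading the order forward, task-5 is the first process whose need (2, 2) meets the free pool (2, 2) exactly on a resource it requests.
Walking it through:
  pool = (2, 2)
  run task-5 (needs (2, 2), free (2, 2)); after release of (1, 2) the pool is (3, 4)
  run task-6 (needs (3, 1), free (3, 4)); after release of (2, 0) the pool is (5, 4)
  run task-3 (needs (5, 1), free (5, 4)); after release of (0, 2) the pool is (5, 6)
  run task-0 (needs (4, 6), free (5, 6)); after release of (2, 0) the pool is (7, 6)
  run task-4 (needs (7, 1), free (7, 6)); after release of (0, 1) the pool is (7, 7)
  run task-7 (needs (6, 6), free (7, 7)); after release of (1, 1) the pool is (8, 8)
(3) Precisely 2 of the possible complete orderings are safe sequences.


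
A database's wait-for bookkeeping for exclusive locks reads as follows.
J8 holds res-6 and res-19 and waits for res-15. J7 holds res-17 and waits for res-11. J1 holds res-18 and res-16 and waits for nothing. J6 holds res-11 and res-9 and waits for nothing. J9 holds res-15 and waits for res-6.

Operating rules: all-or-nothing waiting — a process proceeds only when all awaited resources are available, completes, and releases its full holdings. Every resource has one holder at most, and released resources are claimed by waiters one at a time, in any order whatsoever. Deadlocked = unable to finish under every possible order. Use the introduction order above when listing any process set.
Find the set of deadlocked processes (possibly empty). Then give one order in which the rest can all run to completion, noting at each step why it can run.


Deadlocked set: J8 and J9.
Key observation: J8 -> J9 -> J8 is a circular wait — nothing in it can go first; no other process is dragged down with it.
The rest can finish in the order J6, J1, J7.
Step-by-step check:
  run J6 (it waits on nothing); releases res-11 and res-9
  run J1 (it waits on nothing); releases res-18 and res-16
  J7: everything it awaited (res-11) is free; runs, freeing res-17


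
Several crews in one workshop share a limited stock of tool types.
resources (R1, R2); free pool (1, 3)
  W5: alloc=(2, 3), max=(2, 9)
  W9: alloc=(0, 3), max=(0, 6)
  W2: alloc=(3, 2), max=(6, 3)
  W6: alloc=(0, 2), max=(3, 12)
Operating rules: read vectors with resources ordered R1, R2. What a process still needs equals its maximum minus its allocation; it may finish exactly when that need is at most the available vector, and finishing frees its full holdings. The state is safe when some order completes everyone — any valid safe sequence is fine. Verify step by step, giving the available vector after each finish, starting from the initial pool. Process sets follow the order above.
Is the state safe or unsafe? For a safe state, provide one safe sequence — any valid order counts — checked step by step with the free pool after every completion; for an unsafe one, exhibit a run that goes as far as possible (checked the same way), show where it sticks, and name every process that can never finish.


SAFE, for example via the order W9, W5, W2, W6.
Key observation: reading the order forward, W9 is the first process whose need (0, 3) meets the free pool (1, 3) exactly on a resource it requests.
Step-by-step check:
  pool = (1, 3)
  run W9 (needs (0, 3), free (1, 3)); after release of (0, 3) the pool is (1, 6)
  run W5 (needs (0, 6), free (1, 6)); after release of (2, 3) the pool is (3, 9)
  run W2 (needs (3, 1), free (3, 9)); after release of (3, 2) the pool is (6, 11)
  run W6 (needs (3, 10), free (6, 11)); after release of (0, 2) the pool is (6, 13)


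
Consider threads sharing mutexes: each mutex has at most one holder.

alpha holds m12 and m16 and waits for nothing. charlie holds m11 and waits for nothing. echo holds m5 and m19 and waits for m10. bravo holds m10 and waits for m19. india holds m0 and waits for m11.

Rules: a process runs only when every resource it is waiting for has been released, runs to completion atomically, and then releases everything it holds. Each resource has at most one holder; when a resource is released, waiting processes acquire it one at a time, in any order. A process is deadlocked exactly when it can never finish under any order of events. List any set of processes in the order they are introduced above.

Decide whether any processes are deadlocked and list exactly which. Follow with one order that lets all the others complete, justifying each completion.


The deadlocked set is echo and bravo.
Key observation: the loop echo -> bravo -> echo blocks itself forever; no other process is dragged down with it.
The rest can finish in the order alpha, charlie, india.
Walking it through:
  alpha: no waits; runs immediately, freeing m12 and m16
  charlie: no waits; runs immediately, freeing m11
  india waits on m11 — all released -> runs and releases m0


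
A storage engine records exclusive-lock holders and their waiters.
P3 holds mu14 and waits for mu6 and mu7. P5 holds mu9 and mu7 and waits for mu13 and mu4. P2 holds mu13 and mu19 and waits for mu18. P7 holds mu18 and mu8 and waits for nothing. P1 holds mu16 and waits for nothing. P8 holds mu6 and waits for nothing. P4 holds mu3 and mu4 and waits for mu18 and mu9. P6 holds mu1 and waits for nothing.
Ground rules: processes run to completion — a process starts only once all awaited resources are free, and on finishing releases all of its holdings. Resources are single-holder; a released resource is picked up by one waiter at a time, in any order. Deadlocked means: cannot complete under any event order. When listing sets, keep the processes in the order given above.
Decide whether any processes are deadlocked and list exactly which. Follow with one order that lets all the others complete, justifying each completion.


Deadlocked: P3, P5 and P4.
Key observation: the wait chain closes on itself along P5 -> P4 -> P5; P3 waits into the deadlock from upstream.
A valid finishing order for the others: P7, P2, P6, P8, P1.
Check, step by step:
  P7: no waits; runs immediately, freeing mu18 and mu8
  run P2 (all its waits — mu18 — are resolved); releases mu13 and mu19
  P6: no waits; runs immediately, freeing mu1
  P8: no waits; runs immediately, freeing mu6
  P1: no waits; runs immediately, freeing mu16


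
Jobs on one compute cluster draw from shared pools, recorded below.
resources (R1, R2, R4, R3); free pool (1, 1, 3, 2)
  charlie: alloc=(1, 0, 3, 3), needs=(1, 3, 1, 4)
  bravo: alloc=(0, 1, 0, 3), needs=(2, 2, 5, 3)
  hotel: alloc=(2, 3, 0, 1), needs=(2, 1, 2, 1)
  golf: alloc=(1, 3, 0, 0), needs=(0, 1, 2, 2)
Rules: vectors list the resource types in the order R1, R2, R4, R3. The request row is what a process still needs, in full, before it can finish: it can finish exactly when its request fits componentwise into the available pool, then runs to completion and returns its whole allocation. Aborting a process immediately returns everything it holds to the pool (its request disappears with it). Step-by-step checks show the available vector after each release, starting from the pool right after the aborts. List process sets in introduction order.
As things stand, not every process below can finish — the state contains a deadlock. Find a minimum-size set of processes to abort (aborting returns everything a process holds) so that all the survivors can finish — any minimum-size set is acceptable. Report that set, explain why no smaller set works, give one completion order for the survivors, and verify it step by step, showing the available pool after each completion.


Abort charlie.
Key observation: before aborting charlie, bravo was permanently blocked — no order could ever run it; afterwards it completes at step 3.
Why nothing smaller works: aborting no one leaves the state deadlocked as given.
Survivors finish in the order: golf, hotel, bravo. Verifying each step (pool after the aborts first):
  pool = (2, 1, 6, 5)
  golf: need (0, 1, 2, 2) fits (2, 1, 6, 5); releases (1, 3, 0, 0), pool now (3, 4, 6, 5)
  hotel: need (2, 1, 2, 1) fits (3, 4, 6, 5); releases (2, 3, 0, 1), pool now (5, 7, 6, 6)
  bravo: need (2, 2, 5, 3) fits (5, 7, 6, 6); releases (0, 1, 0, 3), pool now (5, 8, 6, 9)


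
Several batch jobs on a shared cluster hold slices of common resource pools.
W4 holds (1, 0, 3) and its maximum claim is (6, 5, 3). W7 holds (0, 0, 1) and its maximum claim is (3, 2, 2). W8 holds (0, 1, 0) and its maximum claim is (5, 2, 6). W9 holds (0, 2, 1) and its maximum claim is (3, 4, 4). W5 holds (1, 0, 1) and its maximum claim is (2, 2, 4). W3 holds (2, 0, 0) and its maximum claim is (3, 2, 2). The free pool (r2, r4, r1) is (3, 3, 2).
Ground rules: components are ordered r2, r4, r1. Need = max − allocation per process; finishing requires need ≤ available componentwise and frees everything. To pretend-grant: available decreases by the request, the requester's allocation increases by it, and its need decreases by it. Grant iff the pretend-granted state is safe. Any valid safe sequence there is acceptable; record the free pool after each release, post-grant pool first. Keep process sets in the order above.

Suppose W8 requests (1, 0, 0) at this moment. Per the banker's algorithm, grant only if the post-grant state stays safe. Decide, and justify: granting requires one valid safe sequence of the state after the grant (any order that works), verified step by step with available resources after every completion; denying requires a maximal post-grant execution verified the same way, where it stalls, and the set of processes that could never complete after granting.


GRANT. The post-grant state is safe; one safe sequence: W3, W7, W5, W9, W4, W8.
Key observation: granting shrinks the pool to (2, 3, 2), yet W3 still fits and the chain goes through.
Check on the post-grant state, step by step:
  pool = (2, 3, 2)
  run W3 (needs (1, 2, 2), free (2, 3, 2)); after release of (2, 0, 0) the pool is (4, 3, 2)
  run W7 (needs (3, 2, 1), free (4, 3, 2)); after release of (0, 0, 1) the pool is (4, 3, 3)
  run W5 (needs (1, 2, 3), free (4, 3, 3)); after release of (1, 0, 1) the pool is (5, 3, 4)
  run W9 (needs (3, 2, 3), free (5, 3, 4)); after release of (0, 2, 1) the pool is (5, 5, 5)
  run W4 (needs (5, 5, 0), free (5, 5, 5)); after release of (1, 0, 3) the pool is (6, 5, 8)
  run W8 (needs (4, 1, 6), free (6, 5, 8)); after release of (1, 1, 0) the pool is (7, 6, 8)


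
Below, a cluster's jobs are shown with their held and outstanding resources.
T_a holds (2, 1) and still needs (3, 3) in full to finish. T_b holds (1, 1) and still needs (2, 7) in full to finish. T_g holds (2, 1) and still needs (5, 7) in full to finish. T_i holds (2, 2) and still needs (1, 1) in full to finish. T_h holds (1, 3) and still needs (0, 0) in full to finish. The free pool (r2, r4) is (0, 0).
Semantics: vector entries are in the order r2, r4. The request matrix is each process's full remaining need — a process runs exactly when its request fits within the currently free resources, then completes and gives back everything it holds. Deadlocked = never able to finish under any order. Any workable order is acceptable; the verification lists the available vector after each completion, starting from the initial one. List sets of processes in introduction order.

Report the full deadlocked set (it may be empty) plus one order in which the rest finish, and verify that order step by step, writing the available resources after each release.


Deadlocked set: T_b and T_g.
Key observation: no order helps: past T_h, T_i, T_a, the free pool tops out at (5, 6), below what each blocked process needs in r4.
The rest can finish in the order T_h, T_i, T_a. Verifying each step:
  pool = (0, 0)
  T_h needs (0, 0) <= (0, 0) -> finishes; pool += (1, 3) = (1, 3)
  T_i needs (1, 1) <= (1, 3) -> finishes; pool += (2, 2) = (3, 5)
  T_a needs (3, 3) <= (3, 5) -> finishes; pool += (2, 1) = (5, 6)
None of the blocked processes ever fits:
  T_b cannot run: need (2, 7) vs free (5, 6) (insufficient r4)
  T_g cannot run: need (5, 7) vs free (5, 6) (insufficient r4)


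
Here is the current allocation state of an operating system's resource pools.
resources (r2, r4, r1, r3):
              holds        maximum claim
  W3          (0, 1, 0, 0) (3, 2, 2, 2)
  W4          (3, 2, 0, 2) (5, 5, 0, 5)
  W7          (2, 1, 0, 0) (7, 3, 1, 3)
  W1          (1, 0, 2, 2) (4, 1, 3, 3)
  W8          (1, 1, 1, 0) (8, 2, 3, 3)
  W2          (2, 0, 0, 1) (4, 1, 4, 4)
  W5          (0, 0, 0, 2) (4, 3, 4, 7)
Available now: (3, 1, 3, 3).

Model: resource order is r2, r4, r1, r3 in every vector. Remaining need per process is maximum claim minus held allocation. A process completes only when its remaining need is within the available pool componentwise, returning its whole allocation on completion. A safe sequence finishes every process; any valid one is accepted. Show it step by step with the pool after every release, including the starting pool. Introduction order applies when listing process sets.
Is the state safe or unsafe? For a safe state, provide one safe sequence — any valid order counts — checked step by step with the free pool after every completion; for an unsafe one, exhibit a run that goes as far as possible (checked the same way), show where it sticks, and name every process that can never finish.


SAFE. One safe sequence: W1, W3, W2, W7, W4, W8, W5.
Key observation: at W1 the run first touches a limit — (3, 1, 1, 1) against (3, 1, 3, 3), exact on a resource it actually requests.
Verifying each step:
  pool = (3, 1, 3, 3)
  W1: need (3, 1, 1, 1) fits (3, 1, 3, 3); releases (1, 0, 2, 2), pool now (4, 1, 5, 5)
  W3: need (3, 1, 2, 2) fits (4, 1, 5, 5); releases (0, 1, 0, 0), pool now (4, 2, 5, 5)
  W2: need (2, 1, 4, 3) fits (4, 2, 5, 5); releases (2, 0, 0, 1), pool now (6, 2, 5, 6)
  W7: need (5, 2, 1, 3) fits (6, 2, 5, 6); releases (2, 1, 0, 0), pool now (8, 3, 5, 6)
  W4: need (2, 3, 0, 3) fits (8, 3, 5, 6); releases (3, 2, 0, 2), pool now (11, 5, 5, 8)
  W8: need (7, 1, 2, 3) fits (11, 5, 5, 8); releases (1, 1, 1, 0), pool now (12, 6, 6, 8)
  W5: need (4, 3, 4, 5) fits (12, 6, 6, 8); releases (0, 0, 0, 2), pool now (12, 6, 6, 10)


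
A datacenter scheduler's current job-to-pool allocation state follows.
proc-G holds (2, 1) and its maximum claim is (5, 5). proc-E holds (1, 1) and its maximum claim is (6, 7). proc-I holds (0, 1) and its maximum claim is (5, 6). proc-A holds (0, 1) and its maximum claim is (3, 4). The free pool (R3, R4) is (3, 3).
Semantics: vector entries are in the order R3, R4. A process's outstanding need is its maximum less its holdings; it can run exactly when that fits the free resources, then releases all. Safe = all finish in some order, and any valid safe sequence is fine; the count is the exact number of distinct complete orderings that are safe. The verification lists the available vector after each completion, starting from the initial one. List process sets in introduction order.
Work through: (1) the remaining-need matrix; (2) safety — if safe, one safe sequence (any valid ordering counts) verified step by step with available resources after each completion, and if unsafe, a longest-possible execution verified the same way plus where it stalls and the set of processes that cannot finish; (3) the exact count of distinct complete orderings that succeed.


(1) Remaining need (order R3, R4):
  proc-G: (3, 4)
  proc-E: (5, 6)
  proc-I: (5, 5)
  proc-A: (3, 3)
(2) SAFE. One safe sequence: proc-A, proc-G, proc-I, proc-E.
Key observation: the order's first zero-slack moment is proc-A ((3, 3) needed, (3, 3) free — a requested resource with nothing to spare).
Check, step by step:
  pool = (3, 3)
  proc-A: need (3, 3) fits (3, 3); releases (0, 1), pool now (3, 4)
  proc-G: need (3, 4) fits (3, 4); releases (2, 1), pool now (5, 5)
  proc-I: need (5, 5) fits (5, 5); releases (0, 1), pool now (5, 6)
  proc-E: need (5, 6) fits (5, 6); releases (1, 1), pool now (6, 7)
(3) Exactly 1 of the possible complete orderings is a safe sequence.


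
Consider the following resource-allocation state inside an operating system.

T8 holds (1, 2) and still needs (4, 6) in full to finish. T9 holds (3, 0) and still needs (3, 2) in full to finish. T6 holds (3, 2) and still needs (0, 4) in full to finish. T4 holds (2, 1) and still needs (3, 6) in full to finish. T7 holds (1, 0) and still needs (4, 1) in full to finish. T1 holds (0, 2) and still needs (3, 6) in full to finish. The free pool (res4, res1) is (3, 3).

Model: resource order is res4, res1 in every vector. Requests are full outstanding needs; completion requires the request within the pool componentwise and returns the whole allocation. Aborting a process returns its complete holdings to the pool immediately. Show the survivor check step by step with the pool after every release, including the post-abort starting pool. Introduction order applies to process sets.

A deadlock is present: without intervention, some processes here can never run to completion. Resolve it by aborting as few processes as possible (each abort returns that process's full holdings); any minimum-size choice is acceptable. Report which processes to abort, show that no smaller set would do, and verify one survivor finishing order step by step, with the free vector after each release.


Minimum abort set: T4.
Key observation: aborting T4 returns (2, 1), and T6 — hopeless before — runs at step 1 with the returned capacity in the pool.
Minimality: the empty abort set fails — the state is deadlocked as it stands.
The survivors complete as T6, T8, T7, T1, T9. Walking it through (starting from the post-abort pool):
  pool = (5, 4)
  T6: need (0, 4) fits (5, 4); releases (3, 2), pool now (8, 6)
  T8: need (4, 6) fits (8, 6); releases (1, 2), pool now (9, 8)
  T7: need (4, 1) fits (9, 8); releases (1, 0), pool now (10, 8)
  T1: need (3, 6) fits (10, 8); releases (0, 2), pool now (10, 10)
  T9: need (3, 2) fits (10, 10); releases (3, 0), pool now (13, 10)


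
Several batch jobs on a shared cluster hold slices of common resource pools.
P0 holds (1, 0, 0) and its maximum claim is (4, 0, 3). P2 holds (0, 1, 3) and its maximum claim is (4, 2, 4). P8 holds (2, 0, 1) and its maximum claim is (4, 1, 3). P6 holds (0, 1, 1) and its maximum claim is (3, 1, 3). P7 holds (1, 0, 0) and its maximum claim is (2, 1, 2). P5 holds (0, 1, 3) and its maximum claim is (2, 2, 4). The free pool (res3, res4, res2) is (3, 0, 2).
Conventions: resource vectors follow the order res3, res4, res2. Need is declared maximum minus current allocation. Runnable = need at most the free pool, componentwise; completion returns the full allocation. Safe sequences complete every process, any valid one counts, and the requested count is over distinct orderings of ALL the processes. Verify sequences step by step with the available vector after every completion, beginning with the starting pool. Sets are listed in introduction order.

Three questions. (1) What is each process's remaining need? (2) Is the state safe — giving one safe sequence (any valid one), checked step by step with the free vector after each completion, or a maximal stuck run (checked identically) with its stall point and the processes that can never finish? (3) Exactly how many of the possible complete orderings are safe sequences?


(1) Remaining need (order res3, res4, res2):
  P0: (3, 0, 3)
  P2: (4, 1, 1)
  P8: (2, 1, 2)
  P6: (3, 0, 2)
  P7: (1, 1, 2)
  P5: (2, 1, 1)
(2) The state is SAFE; one workable sequence: P6, P8, P0, P7, P2, P5.
Key observation: at P6 the run first touches a limit — (3, 0, 2) against (3, 0, 2), exact on a resource it actually requests.
Walking it through:
  pool = (3, 0, 2)
  P6 needs (3, 0, 2) <= (3, 0, 2) -> finishes; pool += (0, 1, 1) = (3, 1, 3)
  P8 needs (2, 1, 2) <= (3, 1, 3) -> finishes; pool += (2, 0, 1) = (5, 1, 4)
  P0 needs (3, 0, 3) <= (5, 1, 4) -> finishes; pool += (1, 0, 0) = (6, 1, 4)
  P7 needs (1, 1, 2) <= (6, 1, 4) -> finishes; pool += (1, 0, 0) = (7, 1, 4)
  P2 needs (4, 1, 1) <= (7, 1, 4) -> finishes; pool += (0, 1, 3) = (7, 2, 7)
  P5 needs (2, 1, 1) <= (7, 2, 7) -> finishes; pool += (0, 1, 3) = (7, 3, 10)
(3) The exact count: 90 of the possible complete orderings are safe sequences.


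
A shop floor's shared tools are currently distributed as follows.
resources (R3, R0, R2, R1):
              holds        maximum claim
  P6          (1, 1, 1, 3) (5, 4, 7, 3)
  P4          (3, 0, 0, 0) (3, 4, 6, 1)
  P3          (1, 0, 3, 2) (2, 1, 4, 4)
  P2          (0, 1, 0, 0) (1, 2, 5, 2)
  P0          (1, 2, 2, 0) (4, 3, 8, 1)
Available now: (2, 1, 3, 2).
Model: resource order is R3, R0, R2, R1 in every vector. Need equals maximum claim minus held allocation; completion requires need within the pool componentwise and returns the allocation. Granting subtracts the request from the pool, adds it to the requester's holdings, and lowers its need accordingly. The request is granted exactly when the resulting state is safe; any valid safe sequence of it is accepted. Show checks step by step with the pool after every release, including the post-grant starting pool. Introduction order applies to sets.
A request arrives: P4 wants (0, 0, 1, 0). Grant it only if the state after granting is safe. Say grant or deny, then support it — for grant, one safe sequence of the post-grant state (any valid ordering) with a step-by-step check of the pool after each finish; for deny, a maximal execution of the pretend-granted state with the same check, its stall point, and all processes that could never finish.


DENY: after the grant no complete ordering would exist.
Key observation: after P3, P2 the pool peaks at (3, 2, 5, 4), and each blocked process is short somewhere: P6 on R3, R0, R2; P4 on R0; P0 on R2.
On the post-grant state, P3, P2 is a maximal run — nothing extends it. Check, step by step:
  pool = (2, 1, 2, 2)
  run P3 (needs (1, 1, 1, 2), free (2, 1, 2, 2)); after release of (1, 0, 3, 2) the pool is (3, 1, 5, 4)
  run P2 (needs (1, 1, 5, 2), free (3, 1, 5, 4)); after release of (0, 1, 0, 0) the pool is (3, 2, 5, 4)
  P6 still needs (4, 3, 6, 0) but only (3, 2, 5, 4) is free — short on R3, R0 and R2
  P4 still needs (0, 4, 5, 1) but only (3, 2, 5, 4) is free — short on R0
  P0 still needs (3, 1, 6, 1) but only (3, 2, 5, 4) is free — short on R2
Had the request been granted, P6, P4 and P0 could never finish.


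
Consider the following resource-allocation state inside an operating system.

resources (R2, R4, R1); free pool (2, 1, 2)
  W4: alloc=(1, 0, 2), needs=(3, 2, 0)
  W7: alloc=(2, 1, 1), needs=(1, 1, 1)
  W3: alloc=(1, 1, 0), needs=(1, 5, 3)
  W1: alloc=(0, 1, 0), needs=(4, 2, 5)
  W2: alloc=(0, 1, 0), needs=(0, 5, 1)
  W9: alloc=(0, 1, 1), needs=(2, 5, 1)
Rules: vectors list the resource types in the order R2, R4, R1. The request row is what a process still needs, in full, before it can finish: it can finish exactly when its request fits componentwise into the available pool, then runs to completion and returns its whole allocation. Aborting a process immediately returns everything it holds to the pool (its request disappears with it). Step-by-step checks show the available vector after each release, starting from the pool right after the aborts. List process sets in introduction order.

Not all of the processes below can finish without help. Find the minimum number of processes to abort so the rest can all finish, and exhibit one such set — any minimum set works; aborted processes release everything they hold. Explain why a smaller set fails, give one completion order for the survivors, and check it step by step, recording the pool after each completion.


Minimum abort set: W2 and W9.
Key observation: W3 had no path to completion before; after the abort of W2 and W9 ((0, 2, 1) returned), step 4 is where it fits.
Minimality, checking each single-abort alternative: W4 alone leaves W3 blocked (short on R4); W7 alone leaves W3 blocked (short on R4); W3 alone leaves W2 blocked (short on R4); W1 alone leaves W3 blocked (short on R4); W2 alone leaves W3 blocked (short on R4); W9 alone leaves W3 blocked (short on R4).
The survivors complete as W7, W4, W1, W3. Walking it through (starting from the post-abort pool):
  pool = (2, 3, 3)
  W7 needs (1, 1, 1) <= (2, 3, 3) -> finishes; pool += (2, 1, 1) = (4, 4, 4)
  W4 needs (3, 2, 0) <= (4, 4, 4) -> finishes; pool += (1, 0, 2) = (5, 4, 6)
  W1 needs (4, 2, 5) <= (5, 4, 6) -> finishes; pool += (0, 1, 0) = (5, 5, 6)
  W3 needs (1, 5, 3) <= (5, 5, 6) -> finishes; pool += (1, 1, 0) = (6, 6, 6)


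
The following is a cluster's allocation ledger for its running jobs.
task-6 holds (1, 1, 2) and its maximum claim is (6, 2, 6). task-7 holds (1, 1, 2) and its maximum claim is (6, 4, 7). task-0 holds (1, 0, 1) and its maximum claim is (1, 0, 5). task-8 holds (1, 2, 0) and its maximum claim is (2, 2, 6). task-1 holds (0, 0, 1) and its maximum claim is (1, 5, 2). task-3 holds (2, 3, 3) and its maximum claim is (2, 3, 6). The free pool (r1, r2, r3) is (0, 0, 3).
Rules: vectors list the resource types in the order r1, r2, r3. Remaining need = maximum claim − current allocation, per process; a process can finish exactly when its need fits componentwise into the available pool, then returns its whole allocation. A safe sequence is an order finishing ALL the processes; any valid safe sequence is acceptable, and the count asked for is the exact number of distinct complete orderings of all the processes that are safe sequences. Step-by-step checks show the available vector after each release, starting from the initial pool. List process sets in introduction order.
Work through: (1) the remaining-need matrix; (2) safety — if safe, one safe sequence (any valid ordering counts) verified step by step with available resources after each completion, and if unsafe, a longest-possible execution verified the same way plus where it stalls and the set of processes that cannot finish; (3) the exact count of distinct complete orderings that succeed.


(1) Outstanding need per process (order r1, r2, r3):
  task-6: (5, 1, 4)
  task-7: (5, 3, 5)
  task-0: (0, 0, 4)
  task-8: (1, 0, 6)
  task-1: (1, 5, 1)
  task-3: (0, 0, 3)
(2) The state is UNSAFE.
Key observation: the pool after task-3, task-0, task-8, task-1 is (4, 5, 8); every surviving request exceeds it in r1, so progress ends there.
The run task-3, task-0, task-8, task-1 cannot be extended any further. Check, step by step:
  pool = (0, 0, 3)
  task-3: need (0, 0, 3) fits (0, 0, 3); releases (2, 3, 3), pool now (2, 3, 6)
  task-0: need (0, 0, 4) fits (2, 3, 6); releases (1, 0, 1), pool now (3, 3, 7)
  task-8: need (1, 0, 6) fits (3, 3, 7); releases (1, 2, 0), pool now (4, 5, 7)
  task-1: need (1, 5, 1) fits (4, 5, 7); releases (0, 0, 1), pool now (4, 5, 8)
  task-6 cannot run: need (5, 1, 4) vs free (4, 5, 8) (insufficient r1)
  task-7 cannot run: need (5, 3, 5) vs free (4, 5, 8) (insufficient r1)
Never able to finish: task-6 and task-7.
(3) Precisely 0 of the possible complete orderings are safe sequences.


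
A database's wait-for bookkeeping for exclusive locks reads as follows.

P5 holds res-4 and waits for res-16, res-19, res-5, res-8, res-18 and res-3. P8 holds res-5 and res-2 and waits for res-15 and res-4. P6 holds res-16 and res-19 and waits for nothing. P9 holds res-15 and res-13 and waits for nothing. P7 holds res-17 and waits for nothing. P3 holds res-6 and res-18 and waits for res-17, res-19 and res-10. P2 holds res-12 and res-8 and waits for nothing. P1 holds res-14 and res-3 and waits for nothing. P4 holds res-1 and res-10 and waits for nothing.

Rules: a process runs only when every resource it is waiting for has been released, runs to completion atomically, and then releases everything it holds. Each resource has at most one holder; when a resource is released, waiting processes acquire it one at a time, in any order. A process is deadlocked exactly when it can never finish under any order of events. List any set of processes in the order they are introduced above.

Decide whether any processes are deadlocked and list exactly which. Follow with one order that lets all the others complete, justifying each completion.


Deadlocked: P5 and P8.
Key observation: the waits loop around P5 -> P8 -> P5 with no way out; no other process is dragged down with it.
A valid finishing order for the others: P1, P6, P4, P2, P9, P7, P3.
Check, step by step:
  run P1 (it waits on nothing); releases res-14 and res-3
  run P6 (it waits on nothing); releases res-16 and res-19
  run P4 (it waits on nothing); releases res-1 and res-10
  run P2 (it waits on nothing); releases res-12 and res-8
  run P9 (it waits on nothing); releases res-15 and res-13
  run P7 (it waits on nothing); releases res-17
  P3: everything it awaited (res-17, res-19 and res-10) is free; runs, freeing res-6 and res-18
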